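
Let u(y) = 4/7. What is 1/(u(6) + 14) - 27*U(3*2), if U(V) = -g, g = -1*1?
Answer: -2747/102 ≈ -26.931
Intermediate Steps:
g = -1
u(y) = 4/7 (u(y) = 4*(⅐) = 4/7)
U(V) = 1 (U(V) = -1*(-1) = 1)
1/(u(6) + 14) - 27*U(3*2) = 1/(4/7 + 14) - 27*1 = 1/(102/7) - 27 = 7/102 - 27 = -2747/102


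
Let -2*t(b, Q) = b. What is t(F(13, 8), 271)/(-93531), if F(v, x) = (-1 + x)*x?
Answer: 28/93531 ≈ 0.00029937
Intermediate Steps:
F(v, x) = x*(-1 + x)
t(b, Q) = -b/2
t(F(13, 8), 271)/(-93531) = -4*(-1 + 8)/(-93531) = -4*7*(-1/93531) = -½*56*(-1/93531) = -28*(-1/93531) = 28/93531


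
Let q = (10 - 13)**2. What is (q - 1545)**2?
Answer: 2359296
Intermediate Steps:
q = 9 (q = (-3)**2 = 9)
(q - 1545)**2 = (9 - 1545)**2 = (-1536)**2 = 2359296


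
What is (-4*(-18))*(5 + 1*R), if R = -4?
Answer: 72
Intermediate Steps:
(-4*(-18))*(5 + 1*R) = (-4*(-18))*(5 + 1*(-4)) = 72*(5 - 4) = 72*1 = 72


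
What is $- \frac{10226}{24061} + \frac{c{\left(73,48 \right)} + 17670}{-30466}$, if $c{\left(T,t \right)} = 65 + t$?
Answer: $- \frac{739422079}{733042426} \approx -1.0087$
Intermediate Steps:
$- \frac{10226}{24061} + \frac{c{\left(73,48 \right)} + 17670}{-30466} = - \frac{10226}{24061} + \frac{\left(65 + 48\right) + 17670}{-30466} = \left(-10226\right) \frac{1}{24061} + \left(113 + 17670\right) \left(- \frac{1}{30466}\right) = - \frac{10226}{24061} + 17783 \left(- \frac{1}{30466}\right) = - \frac{10226}{24061} - \frac{17783}{30466} = - \frac{739422079}{733042426}$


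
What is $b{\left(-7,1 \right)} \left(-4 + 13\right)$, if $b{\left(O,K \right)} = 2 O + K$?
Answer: $-117$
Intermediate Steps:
$b{\left(O,K \right)} = K + 2 O$
$b{\left(-7,1 \right)} \left(-4 + 13\right) = \left(1 + 2 \left(-7\right)\right) \left(-4 + 13\right) = \left(1 - 14\right) 9 = \left(-13\right) 9 = -117$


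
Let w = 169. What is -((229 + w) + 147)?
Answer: -545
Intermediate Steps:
-((229 + w) + 147) = -((229 + 169) + 147) = -(398 + 147) = -1*545 = -545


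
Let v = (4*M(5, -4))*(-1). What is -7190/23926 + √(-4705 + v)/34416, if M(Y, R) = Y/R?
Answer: -3595/11963 + 5*I*√47/17208 ≈ -0.30051 + 0.001992*I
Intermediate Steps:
v = 5 (v = (4*(5/(-4)))*(-1) = (4*(5*(-¼)))*(-1) = (4*(-5/4))*(-1) = -5*(-1) = 5)
-7190/23926 + √(-4705 + v)/34416 = -7190/23926 + √(-4705 + 5)/34416 = -7190*1/23926 + √(-4700)*(1/34416) = -3595/11963 + (10*I*√47)*(1/34416) = -3595/11963 + 5*I*√47/17208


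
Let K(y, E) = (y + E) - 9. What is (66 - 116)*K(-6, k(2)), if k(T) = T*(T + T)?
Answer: 350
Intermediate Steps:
k(T) = 2*T² (k(T) = T*(2*T) = 2*T²)
K(y, E) = -9 + E + y (K(y, E) = (E + y) - 9 = -9 + E + y)
(66 - 116)*K(-6, k(2)) = (66 - 116)*(-9 + 2*2² - 6) = -50*(-9 + 2*4 - 6) = -50*(-9 + 8 - 6) = -50*(-7) = 350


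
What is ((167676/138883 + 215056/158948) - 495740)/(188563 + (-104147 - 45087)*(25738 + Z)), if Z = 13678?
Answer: 911957564729572/10820549536495937717 ≈ 8.4280e-5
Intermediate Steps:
((167676/138883 + 215056/158948) - 495740)/(188563 + (-104147 - 45087)*(25738 + Z)) = ((167676/138883 + 215056/158948) - 495740)/(188563 + (-104147 - 45087)*(25738 + 13678)) = ((167676*(1/138883) + 215056*(1/158948)) - 495740)/(188563 - 149234*39416) = ((167676/138883 + 53764/39737) - 495740)/(188563 - 5882207344) = (14129846824/5518793771 - 495740)/(-5882018781) = -2735872694188716/5518793771*(-1/5882018781) = 911957564729572/10820549536495937717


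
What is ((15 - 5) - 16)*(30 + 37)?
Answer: -402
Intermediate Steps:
((15 - 5) - 16)*(30 + 37) = (10 - 16)*67 = -6*67 = -402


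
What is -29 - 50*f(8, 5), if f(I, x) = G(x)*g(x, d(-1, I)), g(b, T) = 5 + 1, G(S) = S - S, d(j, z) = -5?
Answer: -29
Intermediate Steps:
G(S) = 0
g(b, T) = 6
f(I, x) = 0 (f(I, x) = 0*6 = 0)
-29 - 50*f(8, 5) = -29 - 50*0 = -29 + 0 = -29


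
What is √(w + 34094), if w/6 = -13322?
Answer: I*√45838 ≈ 214.1*I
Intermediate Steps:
w = -79932 (w = 6*(-13322) = -79932)
√(w + 34094) = √(-79932 + 34094) = √(-45838) = I*√45838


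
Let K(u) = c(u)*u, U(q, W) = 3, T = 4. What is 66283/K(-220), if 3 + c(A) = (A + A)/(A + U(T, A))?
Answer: 14383411/46420 ≈ 309.85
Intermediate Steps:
c(A) = -3 + 2*A/(3 + A) (c(A) = -3 + (A + A)/(A + 3) = -3 + (2*A)/(3 + A) = -3 + 2*A/(3 + A))
K(u) = u*(-9 - u)/(3 + u) (K(u) = ((-9 - u)/(3 + u))*u = u*(-9 - u)/(3 + u))
66283/K(-220) = 66283/((-1*(-220)*(9 - 220)/(3 - 220))) = 66283/((-1*(-220)*(-211)/(-217))) = 66283/((-1*(-220)*(-1/217)*(-211))) = 66283/(46420/217) = 66283*(217/46420) = 14383411/46420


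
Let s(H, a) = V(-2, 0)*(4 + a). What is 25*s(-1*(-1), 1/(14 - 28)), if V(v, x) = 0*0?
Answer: 0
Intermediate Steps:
V(v, x) = 0
s(H, a) = 0 (s(H, a) = 0*(4 + a) = 0)
25*s(-1*(-1), 1/(14 - 28)) = 25*0 = 0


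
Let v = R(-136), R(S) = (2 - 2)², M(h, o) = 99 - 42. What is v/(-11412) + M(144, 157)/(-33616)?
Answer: -57/33616 ≈ -0.0016956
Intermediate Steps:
M(h, o) = 57
R(S) = 0 (R(S) = 0² = 0)
v = 0
v/(-11412) + M(144, 157)/(-33616) = 0/(-11412) + 57/(-33616) = 0*(-1/11412) + 57*(-1/33616) = 0 - 57/33616 = -57/33616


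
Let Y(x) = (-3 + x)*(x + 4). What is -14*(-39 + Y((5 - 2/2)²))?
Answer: -3094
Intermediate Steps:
Y(x) = (-3 + x)*(4 + x)
-14*(-39 + Y((5 - 2/2)²)) = -14*(-39 + (-12 + (5 - 2/2)² + ((5 - 2/2)²)²)) = -14*(-39 + (-12 + (5 - 2*½)² + ((5 - 2*½)²)²)) = -14*(-39 + (-12 + (5 - 1)² + ((5 - 1)²)²)) = -14*(-39 + (-12 + 4² + (4²)²)) = -14*(-39 + (-12 + 16 + 16²)) = -14*(-39 + (-12 + 16 + 256)) = -14*(-39 + 260) = -14*221 = -3094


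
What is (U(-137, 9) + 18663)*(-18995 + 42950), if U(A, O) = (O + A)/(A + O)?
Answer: 447096120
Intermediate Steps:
U(A, O) = 1 (U(A, O) = (A + O)/(A + O) = 1)
(U(-137, 9) + 18663)*(-18995 + 42950) = (1 + 18663)*(-18995 + 42950) = 18664*23955 = 447096120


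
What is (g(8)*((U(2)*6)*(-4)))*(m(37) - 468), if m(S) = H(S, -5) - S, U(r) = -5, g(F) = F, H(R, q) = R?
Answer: -449280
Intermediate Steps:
m(S) = 0 (m(S) = S - S = 0)
(g(8)*((U(2)*6)*(-4)))*(m(37) - 468) = (8*(-5*6*(-4)))*(0 - 468) = (8*(-30*(-4)))*(-468) = (8*120)*(-468) = 960*(-468) = -449280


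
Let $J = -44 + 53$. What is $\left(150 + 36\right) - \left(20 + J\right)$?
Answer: $157$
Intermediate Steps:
$J = 9$
$\left(150 + 36\right) - \left(20 + J\right) = \left(150 + 36\right) - 29 = 186 - 29 = 157$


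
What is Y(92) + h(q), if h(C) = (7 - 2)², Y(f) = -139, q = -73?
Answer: -114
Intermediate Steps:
h(C) = 25 (h(C) = 5² = 25)
Y(92) + h(q) = -139 + 25 = -114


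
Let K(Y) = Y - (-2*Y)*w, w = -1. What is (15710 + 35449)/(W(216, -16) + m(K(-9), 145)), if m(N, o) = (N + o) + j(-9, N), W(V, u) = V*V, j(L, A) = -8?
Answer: 51159/46802 ≈ 1.0931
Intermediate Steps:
W(V, u) = V²
K(Y) = -Y (K(Y) = Y - (-2*Y)*(-1) = Y - 2*Y = -Y)
m(N, o) = -8 + N + o (m(N, o) = (N + o) - 8 = -8 + N + o)
(15710 + 35449)/(W(216, -16) + m(K(-9), 145)) = (15710 + 35449)/(216² + (-8 - 1*(-9) + 145)) = 51159/(46656 + (-8 + 9 + 145)) = 51159/(46656 + 146) = 51159/46802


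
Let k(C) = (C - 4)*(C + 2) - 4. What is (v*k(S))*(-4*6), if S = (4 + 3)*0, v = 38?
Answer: 10944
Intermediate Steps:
S = 0 (S = 7*0 = 0)
k(C) = -4 + (-4 + C)*(2 + C) (k(C) = (-4 + C)*(2 + C) - 4 = -4 + (-4 + C)*(2 + C))
(v*k(S))*(-4*6) = (38*(-12 + 0² - 2*0))*(-4*6) = (38*(-12 + 0 + 0))*(-24) = (38*(-12))*(-24) = -456*(-24) = 10944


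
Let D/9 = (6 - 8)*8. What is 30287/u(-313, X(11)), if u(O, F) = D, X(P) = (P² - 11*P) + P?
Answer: -30287/144 ≈ -210.33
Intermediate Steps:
X(P) = P² - 10*P
D = -144 (D = 9*((6 - 8)*8) = 9*(-2*8) = 9*(-16) = -144)
u(O, F) = -144
30287/u(-313, X(11)) = 30287/(-144) = 30287*(-1/144) = -30287/144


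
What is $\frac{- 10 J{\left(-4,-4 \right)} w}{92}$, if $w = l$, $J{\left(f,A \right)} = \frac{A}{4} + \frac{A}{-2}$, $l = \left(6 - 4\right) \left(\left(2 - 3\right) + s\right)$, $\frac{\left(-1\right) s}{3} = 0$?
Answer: $\frac{5}{23} \approx 0.21739$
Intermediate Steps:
$s = 0$ ($s = \left(-3\right) 0 = 0$)
$l = -2$ ($l = \left(6 - 4\right) \left(\left(2 - 3\right) + 0\right) = 2 \left(-1 + 0\right) = 2 \left(-1\right) = -2$)
$J{\left(f,A \right)} = - \frac{A}{4}$ ($J{\left(f,A \right)} = A \frac{1}{4} + A \left(- \frac{1}{2}\right) = \frac{A}{4} - \frac{A}{2} = - \frac{A}{4}$)
$w = -2$
$\frac{- 10 J{\left(-4,-4 \right)} w}{92} = \frac{- 10 \left(\left(- \frac{1}{4}\right) \left(-4\right)\right) \left(-2\right)}{92} = \left(-10\right) 1 \left(-2\right) \frac{1}{92} = \left(-10\right) \left(-2\right) \frac{1}{92} = 20 \cdot \frac{1}{92} = \frac{5}{23}$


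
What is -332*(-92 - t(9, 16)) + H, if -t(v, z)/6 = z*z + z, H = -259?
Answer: -511539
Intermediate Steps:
t(v, z) = -6*z - 6*z**2 (t(v, z) = -6*(z*z + z) = -6*(z**2 + z) = -6*(z + z**2) = -6*z - 6*z**2)
-332*(-92 - t(9, 16)) + H = -332*(-92 - (-6)*16*(1 + 16)) - 259 = -332*(-92 - (-6)*16*17) - 259 = -332*(-92 - 1*(-1632)) - 259 = -332*(-92 + 1632) - 259 = -332*1540 - 259 = -511280 - 259 = -511539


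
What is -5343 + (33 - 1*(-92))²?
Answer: 10282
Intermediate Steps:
-5343 + (33 - 1*(-92))² = -5343 + (33 + 92)² = -5343 + 125² = -5343 + 15625 = 10282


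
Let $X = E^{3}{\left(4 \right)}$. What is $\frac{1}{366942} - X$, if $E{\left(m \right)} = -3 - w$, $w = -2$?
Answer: $\frac{366943}{366942} \approx 1.0$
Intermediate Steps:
$E{\left(m \right)} = -1$ ($E{\left(m \right)} = -3 - -2 = -3 + 2 = -1$)
$X = -1$ ($X = \left(-1\right)^{3} = -1$)
$\frac{1}{366942} - X = \frac{1}{366942} - -1 = \frac{1}{366942} + 1 = \frac{366943}{366942}$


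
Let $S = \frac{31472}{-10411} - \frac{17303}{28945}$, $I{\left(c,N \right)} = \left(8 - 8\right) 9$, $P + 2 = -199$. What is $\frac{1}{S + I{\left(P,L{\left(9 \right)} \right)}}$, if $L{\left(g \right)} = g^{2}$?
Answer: $- \frac{301346395}{1091098573} \approx -0.27619$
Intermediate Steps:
$P = -201$ ($P = -2 - 199 = -201$)
$I{\left(c,N \right)} = 0$ ($I{\left(c,N \right)} = 0 \cdot 9 = 0$)
$S = - \frac{1091098573}{301346395}$ ($S = 31472 \left(- \frac{1}{10411}\right) - \frac{17303}{28945} = - \frac{31472}{10411} - \frac{17303}{28945} = - \frac{1091098573}{301346395} \approx -3.6207$)
$\frac{1}{S + I{\left(P,L{\left(9 \right)} \right)}} = \frac{1}{- \frac{1091098573}{301346395} + 0} = \frac{1}{- \frac{1091098573}{301346395}} = - \frac{301346395}{1091098573}$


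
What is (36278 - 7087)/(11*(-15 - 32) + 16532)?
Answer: 29191/16015 ≈ 1.8227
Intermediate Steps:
(36278 - 7087)/(11*(-15 - 32) + 16532) = 29191/(11*(-47) + 16532) = 29191/(-517 + 16532) = 29191/16015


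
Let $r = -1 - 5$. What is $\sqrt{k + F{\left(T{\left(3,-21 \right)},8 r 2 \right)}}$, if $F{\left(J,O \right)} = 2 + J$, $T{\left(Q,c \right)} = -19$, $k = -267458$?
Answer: $5 i \sqrt{10699} \approx 517.18 i$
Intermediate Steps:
$r = -6$ ($r = -1 - 5 = -6$)
$\sqrt{k + F{\left(T{\left(3,-21 \right)},8 r 2 \right)}} = \sqrt{-267458 + \left(2 - 19\right)} = \sqrt{-267458 - 17} = \sqrt{-267475} = 5 i \sqrt{10699}$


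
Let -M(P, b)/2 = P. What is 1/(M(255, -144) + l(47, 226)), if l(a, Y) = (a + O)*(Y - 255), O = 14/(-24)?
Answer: -12/22273 ≈ -0.00053877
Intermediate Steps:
O = -7/12 (O = 14*(-1/24) = -7/12 ≈ -0.58333)
l(a, Y) = (-255 + Y)*(-7/12 + a) (l(a, Y) = (a - 7/12)*(Y - 255) = (-7/12 + a)*(-255 + Y) = (-255 + Y)*(-7/12 + a))
M(P, b) = -2*P
1/(M(255, -144) + l(47, 226)) = 1/(-2*255 + (595/4 - 255*47 - 7/12*226 + 226*47)) = 1/(-510 + (595/4 - 11985 - 791/6 + 10622)) = 1/(-510 - 16153/12) = 1/(-22273/12) = -12/22273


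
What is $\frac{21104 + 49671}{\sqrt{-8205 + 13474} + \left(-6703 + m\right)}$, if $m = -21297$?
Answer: $- \frac{1981700000}{783994731} - \frac{70775 \sqrt{5269}}{783994731} \approx -2.5342$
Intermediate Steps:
$\frac{21104 + 49671}{\sqrt{-8205 + 13474} + \left(-6703 + m\right)} = \frac{21104 + 49671}{\sqrt{-8205 + 13474} - 28000} = \frac{70775}{\sqrt{5269} - 28000} = \frac{70775}{-28000 + \sqrt{5269}}$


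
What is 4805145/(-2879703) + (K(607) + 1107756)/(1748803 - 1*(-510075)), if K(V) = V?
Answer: -851386674569/722766417026 ≈ -1.1780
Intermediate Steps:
4805145/(-2879703) + (K(607) + 1107756)/(1748803 - 1*(-510075)) = 4805145/(-2879703) + (607 + 1107756)/(1748803 - 1*(-510075)) = 4805145*(-1/2879703) + 1108363/(1748803 + 510075) = -533905/319967 + 1108363/2258878 = -851386674569/722766417026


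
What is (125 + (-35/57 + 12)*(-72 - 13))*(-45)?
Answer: 720600/19 ≈ 37926.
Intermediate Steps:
(125 + (-35/57 + 12)*(-72 - 13))*(-45) = (125 + (-35*1/57 + 12)*(-85))*(-45) = (125 + (-35/57 + 12)*(-85))*(-45) = (125 + (649/57)*(-85))*(-45) = (125 - 55165/57)*(-45) = -48040/57*(-45) = 720600/19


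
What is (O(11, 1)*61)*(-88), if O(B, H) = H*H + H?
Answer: -10736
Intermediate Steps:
O(B, H) = H + H² (O(B, H) = H² + H = H + H²)
(O(11, 1)*61)*(-88) = ((1*(1 + 1))*61)*(-88) = ((1*2)*61)*(-88) = (2*61)*(-88) = 122*(-88) = -10736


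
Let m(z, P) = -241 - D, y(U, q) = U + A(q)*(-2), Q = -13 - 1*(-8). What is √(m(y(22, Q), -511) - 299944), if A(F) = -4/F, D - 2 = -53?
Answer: I*√300134 ≈ 547.84*I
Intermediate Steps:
D = -51 (D = 2 - 53 = -51)
Q = -5 (Q = -13 + 8 = -5)
y(U, q) = U + 8/q (y(U, q) = U - 4/q*(-2) = U + 8/q)
m(z, P) = -190 (m(z, P) = -241 - 1*(-51) = -241 + 51 = -190)
√(m(y(22, Q), -511) - 299944) = √(-190 - 299944) = √(-300134) = I*√300134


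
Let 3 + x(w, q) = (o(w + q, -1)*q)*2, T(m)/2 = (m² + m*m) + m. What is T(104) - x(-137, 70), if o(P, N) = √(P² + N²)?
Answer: 43475 - 140*√4490 ≈ 34094.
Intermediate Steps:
o(P, N) = √(N² + P²)
T(m) = 2*m + 4*m² (T(m) = 2*((m² + m*m) + m) = 2*((m² + m²) + m) = 2*(2*m² + m) = 2*(m + 2*m²) = 2*m + 4*m²)
x(w, q) = -3 + 2*q*√(1 + (q + w)²) (x(w, q) = -3 + (√((-1)² + (w + q)²)*q)*2 = -3 + (√(1 + (q + w)²)*q)*2 = -3 + (q*√(1 + (q + w)²))*2 = -3 + 2*q*√(1 + (q + w)²))
T(104) - x(-137, 70) = 2*104*(1 + 2*104) - (-3 + 2*70*√(1 + (70 - 137)²)) = 2*104*(1 + 208) - (-3 + 2*70*√(1 + (-67)²)) = 2*104*209 - (-3 + 2*70*√(1 + 4489)) = 43472 - (-3 + 2*70*√4490) = 43472 - (-3 + 140*√4490) = 43472 + (3 - 140*√4490) = 43475 - 140*√4490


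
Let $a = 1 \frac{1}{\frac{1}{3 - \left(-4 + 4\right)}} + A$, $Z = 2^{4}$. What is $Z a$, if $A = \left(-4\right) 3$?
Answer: $-144$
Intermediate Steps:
$A = -12$
$Z = 16$
$a = -9$ ($a = 1 \frac{1}{\frac{1}{3 - \left(-4 + 4\right)}} - 12 = 1 \frac{1}{\frac{1}{3 - 0}} - 12 = 1 \frac{1}{\frac{1}{3 + \left(-4 + 4\right)}} - 12 = 1 \frac{1}{\frac{1}{3 + 0}} - 12 = 1 \frac{1}{\frac{1}{3}} - 12 = 1 \cdot 3 - 12 = 3 - 12 = -9$)
$Z a = 16 \left(-9\right) = -144$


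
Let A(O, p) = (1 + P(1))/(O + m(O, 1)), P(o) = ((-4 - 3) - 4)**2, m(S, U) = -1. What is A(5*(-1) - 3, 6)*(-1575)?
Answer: 21350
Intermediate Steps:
P(o) = 121 (P(o) = (-7 - 4)**2 = (-11)**2 = 121)
A(O, p) = 122/(-1 + O) (A(O, p) = (1 + 121)/(O - 1) = 122/(-1 + O))
A(5*(-1) - 3, 6)*(-1575) = (122/(-1 + (5*(-1) - 3)))*(-1575) = (122/(-1 + (-5 - 3)))*(-1575) = (122/(-1 - 8))*(-1575) = (122/(-9))*(-1575) = (122*(-1/9))*(-1575) = -122/9*(-1575) = 21350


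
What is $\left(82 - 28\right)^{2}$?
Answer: $2916$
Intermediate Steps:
$\left(82 - 28\right)^{2} = 54^{2} = 2916$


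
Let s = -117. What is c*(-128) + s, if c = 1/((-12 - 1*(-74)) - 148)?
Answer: -4967/43 ≈ -115.51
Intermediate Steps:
c = -1/86 (c = 1/((-12 + 74) - 148) = 1/(62 - 148) = 1/(-86) = -1/86 ≈ -0.011628)
c*(-128) + s = -1/86*(-128) - 117 = 64/43 - 117 = -4967/43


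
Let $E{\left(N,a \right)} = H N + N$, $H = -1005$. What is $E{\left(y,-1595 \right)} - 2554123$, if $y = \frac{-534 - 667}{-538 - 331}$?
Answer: $- \frac{2220738691}{869} \approx -2.5555 \cdot 10^{6}$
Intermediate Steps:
$y = \frac{1201}{869}$ ($y = - \frac{1201}{-869} = \left(-1201\right) \left(- \frac{1}{869}\right) = \frac{1201}{869} \approx 1.382$)
$E{\left(N,a \right)} = - 1004 N$ ($E{\left(N,a \right)} = - 1005 N + N = - 1004 N$)
$E{\left(y,-1595 \right)} - 2554123 = \left(-1004\right) \frac{1201}{869} - 2554123 = - \frac{1205804}{869} - 2554123 = - \frac{2220738691}{869}$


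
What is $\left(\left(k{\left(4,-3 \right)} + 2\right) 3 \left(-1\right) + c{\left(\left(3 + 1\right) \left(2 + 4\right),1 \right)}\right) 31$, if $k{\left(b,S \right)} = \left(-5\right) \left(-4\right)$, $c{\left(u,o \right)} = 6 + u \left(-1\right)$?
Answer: $-2604$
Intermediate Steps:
$c{\left(u,o \right)} = 6 - u$
$k{\left(b,S \right)} = 20$
$\left(\left(k{\left(4,-3 \right)} + 2\right) 3 \left(-1\right) + c{\left(\left(3 + 1\right) \left(2 + 4\right),1 \right)}\right) 31 = \left(\left(20 + 2\right) 3 \left(-1\right) + \left(6 - \left(3 + 1\right) \left(2 + 4\right)\right)\right) 31 = \left(22 \cdot 3 \left(-1\right) + \left(6 - 4 \cdot 6\right)\right) 31 = \left(66 \left(-1\right) + \left(6 - 24\right)\right) 31 = \left(-66 + \left(6 - 24\right)\right) 31 = \left(-66 - 18\right) 31 = \left(-84\right) 31 = -2604$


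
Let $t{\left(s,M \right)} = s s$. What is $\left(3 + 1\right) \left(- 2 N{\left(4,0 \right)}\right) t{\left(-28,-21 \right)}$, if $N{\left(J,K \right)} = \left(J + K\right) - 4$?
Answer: $0$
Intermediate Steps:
$N{\left(J,K \right)} = -4 + J + K$
$t{\left(s,M \right)} = s^{2}$
$\left(3 + 1\right) \left(- 2 N{\left(4,0 \right)}\right) t{\left(-28,-21 \right)} = \left(3 + 1\right) \left(- 2 \left(-4 + 4 + 0\right)\right) \left(-28\right)^{2} = 4 \left(\left(-2\right) 0\right) 784 = 4 \cdot 0 \cdot 784 = 0 \cdot 784 = 0$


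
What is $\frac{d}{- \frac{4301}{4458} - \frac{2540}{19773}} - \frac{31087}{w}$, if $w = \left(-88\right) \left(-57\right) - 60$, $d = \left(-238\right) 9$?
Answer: $\frac{44417233691437}{22742610348} \approx 1953.0$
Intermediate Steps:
$d = -2142$
$w = 4956$ ($w = 5016 - 60 = 4956$)
$\frac{d}{- \frac{4301}{4458} - \frac{2540}{19773}} - \frac{31087}{w} = - \frac{2142}{- \frac{4301}{4458} - \frac{2540}{19773}} - \frac{31087}{4956} = - \frac{2142}{\left(-4301\right) \frac{1}{4458} - \frac{2540}{19773}} - \frac{4441}{708} = - \frac{2142}{- \frac{4301}{4458} - \frac{2540}{19773}} - \frac{4441}{708} = - \frac{2142}{- \frac{32122331}{29382678}} - \frac{4441}{708} = \left(-2142\right) \left(- \frac{29382678}{32122331}\right) - \frac{4441}{708} = \frac{62937696276}{32122331} - \frac{4441}{708} = \frac{44417233691437}{22742610348}$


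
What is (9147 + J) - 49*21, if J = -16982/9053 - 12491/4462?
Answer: 327733582641/40394486 ≈ 8113.3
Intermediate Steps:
J = -188854707/40394486 (J = -16982*1/9053 - 12491*1/4462 = -16982/9053 - 12491/4462 = -188854707/40394486 ≈ -4.6753)
(9147 + J) - 49*21 = (9147 - 188854707/40394486) - 49*21 = 369299508735/40394486 - 1029 = 327733582641/40394486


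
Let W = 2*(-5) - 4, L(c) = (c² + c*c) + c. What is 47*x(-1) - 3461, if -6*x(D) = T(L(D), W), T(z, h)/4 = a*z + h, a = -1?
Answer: -2991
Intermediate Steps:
L(c) = c + 2*c² (L(c) = (c² + c²) + c = 2*c² + c = c + 2*c²)
W = -14 (W = -10 - 4 = -14)
T(z, h) = -4*z + 4*h (T(z, h) = 4*(-z + h) = 4*(h - z) = -4*z + 4*h)
x(D) = 28/3 + 2*D*(1 + 2*D)/3 (x(D) = -(-4*D*(1 + 2*D) + 4*(-14))/6 = -(-4*D*(1 + 2*D) - 56)/6 = -(-56 - 4*D*(1 + 2*D))/6 = 28/3 + 2*D*(1 + 2*D)/3)
47*x(-1) - 3461 = 47*(28/3 + (⅔)*(-1)*(1 + 2*(-1))) - 3461 = 47*(28/3 + (⅔)*(-1)*(1 - 2)) - 3461 = 47*(28/3 + (⅔)*(-1)*(-1)) - 3461 = 47*(28/3 + ⅔) - 3461 = 47*10 - 3461 = 470 - 3461 = -2991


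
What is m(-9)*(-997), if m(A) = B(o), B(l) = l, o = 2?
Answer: -1994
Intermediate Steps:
m(A) = 2
m(-9)*(-997) = 2*(-997) = -1994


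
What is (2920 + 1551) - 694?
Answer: 3777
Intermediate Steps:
(2920 + 1551) - 694 = 4471 - 694 = 3777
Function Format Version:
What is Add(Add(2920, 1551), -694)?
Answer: 3777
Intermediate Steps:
Add(Add(2920, 1551), -694) = Add(4471, -694) = 3777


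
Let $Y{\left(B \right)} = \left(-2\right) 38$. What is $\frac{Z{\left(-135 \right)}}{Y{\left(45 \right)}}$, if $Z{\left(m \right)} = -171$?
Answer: $\frac{9}{4} \approx 2.25$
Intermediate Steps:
$Y{\left(B \right)} = -76$
$\frac{Z{\left(-135 \right)}}{Y{\left(45 \right)}} = - \frac{171}{-76} = \left(-171\right) \left(- \frac{1}{76}\right) = \frac{9}{4}$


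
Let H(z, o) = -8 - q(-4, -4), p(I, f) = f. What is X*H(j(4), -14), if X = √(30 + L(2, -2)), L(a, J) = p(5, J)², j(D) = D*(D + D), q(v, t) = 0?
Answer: -8*√34 ≈ -46.648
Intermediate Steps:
j(D) = 2*D² (j(D) = D*(2*D) = 2*D²)
L(a, J) = J²
H(z, o) = -8 (H(z, o) = -8 - 1*0 = -8 + 0 = -8)
X = √34 (X = √(30 + (-2)²) = √(30 + 4) = √34 ≈ 5.8309)
X*H(j(4), -14) = √34*(-8) = -8*√34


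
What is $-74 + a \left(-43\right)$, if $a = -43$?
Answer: $1775$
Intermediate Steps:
$-74 + a \left(-43\right) = -74 - -1849 = -74 + 1849 = 1775$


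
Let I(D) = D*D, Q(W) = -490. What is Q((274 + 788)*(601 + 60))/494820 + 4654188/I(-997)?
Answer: 230249824175/49185553338 ≈ 4.6813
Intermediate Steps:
I(D) = D**2
Q((274 + 788)*(601 + 60))/494820 + 4654188/I(-997) = -490/494820 + 4654188/((-997)**2) = -490*1/494820 + 4654188/994009 = -49/49482 + 4654188*(1/994009) = -49/49482 + 4654188/994009 = 230249824175/49185553338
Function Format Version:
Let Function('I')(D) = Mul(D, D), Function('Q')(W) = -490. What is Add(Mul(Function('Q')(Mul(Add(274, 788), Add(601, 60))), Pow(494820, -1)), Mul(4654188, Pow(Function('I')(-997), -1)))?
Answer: Rational(230249824175, 49185553338) ≈ 4.6813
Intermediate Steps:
Function('I')(D) = Pow(D, 2)
Add(Mul(Function('Q')(Mul(Add(274, 788), Add(601, 60))), Pow(494820, -1)), Mul(4654188, Pow(Function('I')(-997), -1))) = Add(Mul(-490, Pow(494820, -1)), Mul(4654188, Pow(Pow(-997, 2), -1))) = Add(Mul(-490, Rational(1, 494820)), Mul(4654188, Pow(994009, -1))) = Add(Rational(-49, 49482), Mul(4654188, Rational(1, 994009))) = Add(Rational(-49, 49482), Rational(4654188, 994009)) = Rational(230249824175, 49185553338)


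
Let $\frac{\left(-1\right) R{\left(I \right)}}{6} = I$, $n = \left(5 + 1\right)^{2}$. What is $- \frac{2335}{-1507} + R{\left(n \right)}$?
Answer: $- \frac{323177}{1507} \approx -214.45$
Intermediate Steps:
$n = 36$ ($n = 6^{2} = 36$)
$R{\left(I \right)} = - 6 I$
$- \frac{2335}{-1507} + R{\left(n \right)} = - \frac{2335}{-1507} - 216 = \left(-2335\right) \left(- \frac{1}{1507}\right) - 216 = \frac{2335}{1507} - 216 = - \frac{323177}{1507}$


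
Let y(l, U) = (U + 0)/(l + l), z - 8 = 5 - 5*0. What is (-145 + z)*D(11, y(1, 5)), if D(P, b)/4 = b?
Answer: -1320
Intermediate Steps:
z = 13 (z = 8 + (5 - 5*0) = 8 + (5 + 0) = 8 + 5 = 13)
y(l, U) = U/(2*l) (y(l, U) = U/((2*l)) = U*(1/(2*l)) = U/(2*l))
D(P, b) = 4*b
(-145 + z)*D(11, y(1, 5)) = (-145 + 13)*(4*((½)*5/1)) = -528*(½)*5*1 = -528*5/2 = -132*10 = -1320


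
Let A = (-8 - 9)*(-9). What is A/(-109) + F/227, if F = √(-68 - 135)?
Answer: -153/109 + I*√203/227 ≈ -1.4037 + 0.062766*I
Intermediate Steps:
F = I*√203 (F = √(-203) = I*√203 ≈ 14.248*I)
A = 153 (A = -17*(-9) = 153)
A/(-109) + F/227 = 153/(-109) + (I*√203)/227 = 153*(-1/109) + (I*√203)*(1/227) = -153/109 + I*√203/227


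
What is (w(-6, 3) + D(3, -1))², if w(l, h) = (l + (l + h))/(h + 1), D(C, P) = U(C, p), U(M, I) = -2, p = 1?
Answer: 289/16 ≈ 18.063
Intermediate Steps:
D(C, P) = -2
w(l, h) = (h + 2*l)/(1 + h) (w(l, h) = (l + (h + l))/(1 + h) = (h + 2*l)/(1 + h))
(w(-6, 3) + D(3, -1))² = ((3 + 2*(-6))/(1 + 3) - 2)² = ((3 - 12)/4 - 2)² = ((¼)*(-9) - 2)² = (-9/4 - 2)² = (-17/4)² = 289/16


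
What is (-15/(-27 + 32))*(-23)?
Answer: 69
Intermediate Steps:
(-15/(-27 + 32))*(-23) = (-15/5)*(-23) = ((1/5)*(-15))*(-23) = -3*(-23) = 69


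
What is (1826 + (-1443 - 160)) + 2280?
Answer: 2503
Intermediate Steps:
(1826 + (-1443 - 160)) + 2280 = (1826 - 1603) + 2280 = 223 + 2280 = 2503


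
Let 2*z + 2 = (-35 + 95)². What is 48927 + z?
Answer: 50726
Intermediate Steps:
z = 1799 (z = -1 + (-35 + 95)²/2 = -1 + (½)*60² = -1 + (½)*3600 = -1 + 1800 = 1799)
48927 + z = 48927 + 1799 = 50726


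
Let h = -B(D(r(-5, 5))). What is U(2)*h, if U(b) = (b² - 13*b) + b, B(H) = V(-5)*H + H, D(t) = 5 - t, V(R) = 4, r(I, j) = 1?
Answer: 400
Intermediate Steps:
B(H) = 5*H (B(H) = 4*H + H = 5*H)
U(b) = b² - 12*b
h = -20 (h = -5*(5 - 1*1) = -5*(5 - 1) = -5*4 = -1*20 = -20)
U(2)*h = (2*(-12 + 2))*(-20) = (2*(-10))*(-20) = -20*(-20) = 400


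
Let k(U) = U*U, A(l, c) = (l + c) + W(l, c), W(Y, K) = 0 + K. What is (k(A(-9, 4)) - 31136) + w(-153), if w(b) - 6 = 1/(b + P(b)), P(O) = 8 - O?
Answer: -249031/8 ≈ -31129.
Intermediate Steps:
W(Y, K) = K
A(l, c) = l + 2*c (A(l, c) = (l + c) + c = (c + l) + c = l + 2*c)
w(b) = 49/8 (w(b) = 6 + 1/(b + (8 - b)) = 6 + 1/8 = 49/8)
k(U) = U**2
(k(A(-9, 4)) - 31136) + w(-153) = ((-9 + 2*4)**2 - 31136) + 49/8 = ((-9 + 8)**2 - 31136) + 49/8 = ((-1)**2 - 31136) + 49/8 = (1 - 31136) + 49/8 = -31135 + 49/8 = -249031/8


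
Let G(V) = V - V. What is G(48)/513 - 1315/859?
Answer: -1315/859 ≈ -1.5308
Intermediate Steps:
G(V) = 0
G(48)/513 - 1315/859 = 0/513 - 1315/859 = 0*(1/513) - 1315*1/859 = 0 - 1315/859 = -1315/859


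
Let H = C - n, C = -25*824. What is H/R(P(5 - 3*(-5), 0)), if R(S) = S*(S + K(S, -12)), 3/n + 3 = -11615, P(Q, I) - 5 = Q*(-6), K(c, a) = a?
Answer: -239330797/169680890 ≈ -1.4105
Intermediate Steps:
P(Q, I) = 5 - 6*Q (P(Q, I) = 5 + Q*(-6) = 5 - 6*Q)
n = -3/11618 (n = 3/(-3 - 11615) = 3/(-11618) = 3*(-1/11618) = -3/11618 ≈ -0.00025822)
R(S) = S*(-12 + S) (R(S) = S*(S - 12) = S*(-12 + S))
C = -20600
H = -239330797/11618 (H = -20600 - 1*(-3/11618) = -20600 + 3/11618 = -239330797/11618 ≈ -20600.)
H/R(P(5 - 3*(-5), 0)) = -239330797*1/((-12 + (5 - 6*(5 - 3*(-5))))*(5 - 6*(5 - 3*(-5))))/11618 = -239330797*1/((-12 + (5 - 6*(5 + 15)))*(5 - 6*(5 + 15)))/11618 = -239330797*1/((-12 + (5 - 6*20))*(5 - 6*20))/11618 = -239330797*1/((-12 + (5 - 120))*(5 - 120))/11618 = -239330797*(-1/(115*(-12 - 115)))/11618 = -239330797/(11618*((-115*(-127)))) = -239330797/11618/14605 = -239330797/11618*1/14605 = -239330797/169680890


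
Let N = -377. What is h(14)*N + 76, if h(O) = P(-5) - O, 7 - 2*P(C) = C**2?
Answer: 8747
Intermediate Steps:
P(C) = 7/2 - C**2/2
h(O) = -9 - O (h(O) = (7/2 - 1/2*(-5)**2) - O = (7/2 - 1/2*25) - O = (7/2 - 25/2) - O = -9 - O)
h(14)*N + 76 = (-9 - 1*14)*(-377) + 76 = (-9 - 14)*(-377) + 76 = -23*(-377) + 76 = 8671 + 76 = 8747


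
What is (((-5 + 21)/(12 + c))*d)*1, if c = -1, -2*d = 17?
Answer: -136/11 ≈ -12.364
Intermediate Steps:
d = -17/2 (d = -1/2*17 = -17/2 ≈ -8.5000)
(((-5 + 21)/(12 + c))*d)*1 = (((-5 + 21)/(12 - 1))*(-17/2))*1 = ((16/11)*(-17/2))*1 = -136/11*1 = -136/11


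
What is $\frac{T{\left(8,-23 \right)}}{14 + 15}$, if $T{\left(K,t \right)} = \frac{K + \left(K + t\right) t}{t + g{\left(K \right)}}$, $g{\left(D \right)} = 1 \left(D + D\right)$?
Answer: $- \frac{353}{203} \approx -1.7389$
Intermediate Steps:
$g{\left(D \right)} = 2 D$ ($g{\left(D \right)} = 1 \cdot 2 D = 2 D$)
$T{\left(K,t \right)} = \frac{K + t \left(K + t\right)}{t + 2 K}$ ($T{\left(K,t \right)} = \frac{K + \left(K + t\right) t}{t + 2 K} = \frac{K + t \left(K + t\right)}{t + 2 K}$)
$\frac{T{\left(8,-23 \right)}}{14 + 15} = \frac{\frac{1}{-23 + 2 \cdot 8} \left(8 + \left(-23\right)^{2} + 8 \left(-23\right)\right)}{14 + 15} = \frac{\frac{1}{-23 + 16} \left(8 + 529 - 184\right)}{29} = \frac{\frac{1}{-7} \cdot 353}{29} = \frac{\left(- \frac{1}{7}\right) 353}{29} = \frac{1}{29} \left(- \frac{353}{7}\right) = - \frac{353}{203}$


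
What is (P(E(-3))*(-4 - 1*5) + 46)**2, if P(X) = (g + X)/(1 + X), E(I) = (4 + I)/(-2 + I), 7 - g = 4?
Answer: 841/4 ≈ 210.25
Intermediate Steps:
g = 3 (g = 7 - 1*4 = 7 - 4 = 3)
E(I) = (4 + I)/(-2 + I)
P(X) = (3 + X)/(1 + X)
(P(E(-3))*(-4 - 1*5) + 46)**2 = (((3 + (4 - 3)/(-2 - 3))/(1 + (4 - 3)/(-2 - 3)))*(-4 - 1*5) + 46)**2 = (((3 + 1/(-5))/(1 + 1/(-5)))*(-4 - 5) + 46)**2 = (((3 - 1/5*1)/(1 - 1/5*1))*(-9) + 46)**2 = (((3 - 1/5)/(1 - 1/5))*(-9) + 46)**2 = (((14/5)/(4/5))*(-9) + 46)**2 = (((5/4)*(14/5))*(-9) + 46)**2 = ((7/2)*(-9) + 46)**2 = (-63/2 + 46)**2 = (29/2)**2 = 841/4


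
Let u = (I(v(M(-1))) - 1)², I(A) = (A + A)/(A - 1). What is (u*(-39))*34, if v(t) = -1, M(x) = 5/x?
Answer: 0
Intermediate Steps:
I(A) = 2*A/(-1 + A) (I(A) = (2*A)/(-1 + A) = 2*A/(-1 + A))
u = 0 (u = (2*(-1)/(-1 - 1) - 1)² = (2*(-1)/(-2) - 1)² = (2*(-1)*(-½) - 1)² = (1 - 1)² = 0² = 0)
(u*(-39))*34 = (0*(-39))*34 = 0*34 = 0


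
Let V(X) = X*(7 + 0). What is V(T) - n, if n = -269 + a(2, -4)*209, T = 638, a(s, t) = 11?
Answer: 2436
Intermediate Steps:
V(X) = 7*X (V(X) = X*7 = 7*X)
n = 2030 (n = -269 + 11*209 = -269 + 2299 = 2030)
V(T) - n = 7*638 - 1*2030 = 4466 - 2030 = 2436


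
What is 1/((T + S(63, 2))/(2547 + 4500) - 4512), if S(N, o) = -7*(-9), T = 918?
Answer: -783/3532787 ≈ -0.00022164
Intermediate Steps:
S(N, o) = 63
1/((T + S(63, 2))/(2547 + 4500) - 4512) = 1/((918 + 63)/(2547 + 4500) - 4512) = 1/(981/7047 - 4512) = 1/(981*(1/7047) - 4512) = 1/(109/783 - 4512) = 1/(-3532787/783) = -783/3532787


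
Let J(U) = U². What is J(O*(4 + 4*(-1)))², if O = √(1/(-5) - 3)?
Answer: 0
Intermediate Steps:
O = 4*I*√5/5 (O = √(-⅕ - 3) = √(-16/5) = 4*I*√5/5 ≈ 1.7889*I)
J(O*(4 + 4*(-1)))² = (((4*I*√5/5)*(4 + 4*(-1)))²)² = (((4*I*√5/5)*(4 - 4))²)² = (((4*I*√5/5)*0)²)² = (0²)² = 0² = 0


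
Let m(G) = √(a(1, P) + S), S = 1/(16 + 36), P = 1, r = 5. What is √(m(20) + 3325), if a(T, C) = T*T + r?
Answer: √(2247700 + 26*√4069)/26 ≈ 57.684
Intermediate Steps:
a(T, C) = 5 + T² (a(T, C) = T*T + 5 = T² + 5 = 5 + T²)
S = 1/52 ≈ 0.019231
m(G) = √4069/26 (m(G) = √((5 + 1²) + 1/52) = √((5 + 1) + 1/52) = √(6 + 1/52) = √(313/52) = √4069/26)
√(m(20) + 3325) = √(√4069/26 + 3325) = √(3325 + √4069/26)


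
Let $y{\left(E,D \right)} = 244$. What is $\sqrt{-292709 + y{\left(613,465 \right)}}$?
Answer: $i \sqrt{292465} \approx 540.8 i$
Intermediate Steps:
$\sqrt{-292709 + y{\left(613,465 \right)}} = \sqrt{-292709 + 244} = \sqrt{-292465} = i \sqrt{292465}$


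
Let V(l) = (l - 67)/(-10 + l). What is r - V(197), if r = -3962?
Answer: -741024/187 ≈ -3962.7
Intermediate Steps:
V(l) = (-67 + l)/(-10 + l)
r - V(197) = -3962 - (-67 + 197)/(-10 + 197) = -3962 - 130/187 = -741024/187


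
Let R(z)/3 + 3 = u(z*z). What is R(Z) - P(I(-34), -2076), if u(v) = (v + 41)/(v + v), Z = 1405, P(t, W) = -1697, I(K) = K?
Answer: 3335115299/1974025 ≈ 1689.5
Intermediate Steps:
u(v) = (41 + v)/(2*v) (u(v) = (41 + v)/((2*v)) = (1/(2*v))*(41 + v) = (41 + v)/(2*v))
R(z) = -9 + 3*(41 + z²)/(2*z²) (R(z) = -9 + 3*((41 + z*z)/(2*((z*z)))) = -9 + 3*((41 + z²)/(2*(z²))) = -9 + 3*((41 + z²)/(2*z²)) = -9 + 3*(41 + z²)/(2*z²))
R(Z) - P(I(-34), -2076) = (-15/2 + (123/2)/1405²) - 1*(-1697) = (-15/2 + (123/2)*(1/1974025)) + 1697 = (-15/2 + 123/3948050) + 1697 = -14805126/1974025 + 1697 = 3335115299/1974025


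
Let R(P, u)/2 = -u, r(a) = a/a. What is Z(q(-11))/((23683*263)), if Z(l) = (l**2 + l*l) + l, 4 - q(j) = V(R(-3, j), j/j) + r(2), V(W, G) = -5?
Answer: 136/6228629 ≈ 2.1835e-5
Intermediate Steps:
r(a) = 1
R(P, u) = -2*u (R(P, u) = 2*(-u) = -2*u)
q(j) = 8 (q(j) = 4 - (-5 + 1) = 4 - 1*(-4) = 4 + 4 = 8)
Z(l) = l + 2*l**2 (Z(l) = (l**2 + l**2) + l = 2*l**2 + l = l + 2*l**2)
Z(q(-11))/((23683*263)) = (8*(1 + 2*8))/((23683*263)) = (8*(1 + 16))/6228629 = (8*17)*(1/6228629) = 136*(1/6228629) = 136/6228629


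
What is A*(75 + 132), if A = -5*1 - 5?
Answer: -2070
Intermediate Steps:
A = -10 (A = -5 - 5 = -10)
A*(75 + 132) = -10*(75 + 132) = -10*207 = -2070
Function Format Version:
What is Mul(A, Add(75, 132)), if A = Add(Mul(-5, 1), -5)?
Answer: -2070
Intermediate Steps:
A = -10 (A = Add(-5, -5) = -10)
Mul(A, Add(75, 132)) = Mul(-10, Add(75, 132)) = Mul(-10, 207) = -2070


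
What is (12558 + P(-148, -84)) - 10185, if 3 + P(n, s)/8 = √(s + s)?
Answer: 2349 + 16*I*√42 ≈ 2349.0 + 103.69*I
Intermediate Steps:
P(n, s) = -24 + 8*√2*√s (P(n, s) = -24 + 8*√(s + s) = -24 + 8*√(2*s) = -24 + 8*(√2*√s) = -24 + 8*√2*√s)
(12558 + P(-148, -84)) - 10185 = (12558 + (-24 + 8*√2*√(-84))) - 10185 = (12558 + (-24 + 8*√2*(2*I*√21))) - 10185 = (12558 + (-24 + 16*I*√42)) - 10185 = (12534 + 16*I*√42) - 10185 = 2349 + 16*I*√42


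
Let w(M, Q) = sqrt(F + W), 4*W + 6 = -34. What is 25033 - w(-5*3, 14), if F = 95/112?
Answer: 25033 - 5*I*sqrt(287)/28 ≈ 25033.0 - 3.0252*I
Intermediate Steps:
W = -10 (W = -3/2 + (1/4)*(-34) = -3/2 - 17/2 = -10)
F = 95/112 (F = 95*(1/112) = 95/112 ≈ 0.84821)
w(M, Q) = 5*I*sqrt(287)/28 (w(M, Q) = sqrt(95/112 - 10) = sqrt(-1025/112) = 5*I*sqrt(287)/28)
25033 - w(-5*3, 14) = 25033 - 5*I*sqrt(287)/28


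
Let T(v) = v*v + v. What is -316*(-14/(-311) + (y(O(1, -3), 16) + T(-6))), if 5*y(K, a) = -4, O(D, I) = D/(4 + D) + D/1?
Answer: -14370416/1555 ≈ -9241.4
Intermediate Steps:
O(D, I) = D + D/(4 + D) (O(D, I) = D/(4 + D) + D*1 = D/(4 + D) + D = D + D/(4 + D))
y(K, a) = -4/5 (y(K, a) = (1/5)*(-4) = -4/5)
T(v) = v + v**2 (T(v) = v**2 + v = v + v**2)
-316*(-14/(-311) + (y(O(1, -3), 16) + T(-6))) = -316*(-14/(-311) + (-4/5 - 6*(1 - 6))) = -316*(-14*(-1/311) + (-4/5 - 6*(-5))) = -316*(14/311 + (-4/5 + 30)) = -316*(14/311 + 146/5) = -316*45476/1555 = -14370416/1555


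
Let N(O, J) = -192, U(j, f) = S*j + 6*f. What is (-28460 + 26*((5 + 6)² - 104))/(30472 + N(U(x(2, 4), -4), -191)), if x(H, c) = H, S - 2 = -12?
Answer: -14009/15140 ≈ -0.92530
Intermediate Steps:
S = -10 (S = 2 - 12 = -10)
U(j, f) = -10*j + 6*f
(-28460 + 26*((5 + 6)² - 104))/(30472 + N(U(x(2, 4), -4), -191)) = (-28460 + 26*((5 + 6)² - 104))/(30472 - 192) = (-28460 + 26*(11² - 104))/30280 = (-28460 + 26*(121 - 104))*(1/30280) = (-28460 + 26*17)*(1/30280) = (-28460 + 442)*(1/30280) = -28018*1/30280 = -14009/15140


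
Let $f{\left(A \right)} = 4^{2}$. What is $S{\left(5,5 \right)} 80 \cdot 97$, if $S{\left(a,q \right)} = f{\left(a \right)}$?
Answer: $124160$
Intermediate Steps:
$f{\left(A \right)} = 16$
$S{\left(a,q \right)} = 16$
$S{\left(5,5 \right)} 80 \cdot 97 = 16 \cdot 80 \cdot 97 = 1280 \cdot 97 = 124160$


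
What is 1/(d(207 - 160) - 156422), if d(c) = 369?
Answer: -1/156053 ≈ -6.4081e-6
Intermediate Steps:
1/(d(207 - 160) - 156422) = 1/(369 - 156422) = 1/(-156053) = -1/156053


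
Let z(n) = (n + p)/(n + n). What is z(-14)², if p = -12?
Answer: 169/196 ≈ 0.86224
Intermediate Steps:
z(n) = (-12 + n)/(2*n) (z(n) = (n - 12)/(n + n) = (-12 + n)/((2*n)) = (-12 + n)*(1/(2*n)) = (-12 + n)/(2*n))
z(-14)² = ((½)*(-12 - 14)/(-14))² = ((½)*(-1/14)*(-26))² = (13/14)² = 169/196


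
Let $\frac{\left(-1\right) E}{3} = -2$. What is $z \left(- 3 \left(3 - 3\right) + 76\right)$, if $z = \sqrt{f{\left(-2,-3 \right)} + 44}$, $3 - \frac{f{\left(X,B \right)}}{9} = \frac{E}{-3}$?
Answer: $76 \sqrt{89} \approx 716.98$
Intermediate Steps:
$E = 6$ ($E = \left(-3\right) \left(-2\right) = 6$)
$f{\left(X,B \right)} = 45$ ($f{\left(X,B \right)} = 27 - 9 \frac{6}{-3} = 27 - 9 \cdot 6 \left(- \frac{1}{3}\right) = 27 - -18 = 27 + 18 = 45$)
$z = \sqrt{89}$ ($z = \sqrt{45 + 44} = \sqrt{89} \approx 9.434$)
$z \left(- 3 \left(3 - 3\right) + 76\right) = \sqrt{89} \left(- 3 \left(3 - 3\right) + 76\right) = \sqrt{89} \left(\left(-3\right) 0 + 76\right) = \sqrt{89} \left(0 + 76\right) = \sqrt{89} \cdot 76 = 76 \sqrt{89}$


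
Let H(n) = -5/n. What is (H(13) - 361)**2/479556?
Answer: 613089/2251249 ≈ 0.27233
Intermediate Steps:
(H(13) - 361)**2/479556 = (-5/13 - 361)**2/479556 = (-5*1/13 - 361)**2*(1/479556) = (-5/13 - 361)**2*(1/479556) = (-4698/13)**2*(1/479556) = (22071204/169)*(1/479556) = 613089/2251249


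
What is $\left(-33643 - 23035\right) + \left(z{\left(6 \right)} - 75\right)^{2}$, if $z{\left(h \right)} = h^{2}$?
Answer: $-55157$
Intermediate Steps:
$\left(-33643 - 23035\right) + \left(z{\left(6 \right)} - 75\right)^{2} = \left(-33643 - 23035\right) + \left(6^{2} - 75\right)^{2} = -56678 + \left(36 - 75\right)^{2} = -56678 + \left(-39\right)^{2} = -56678 + 1521 = -55157$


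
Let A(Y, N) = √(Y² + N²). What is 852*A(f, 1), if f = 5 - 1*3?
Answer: 852*√5 ≈ 1905.1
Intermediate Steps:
f = 2 (f = 5 - 3 = 2)
A(Y, N) = √(N² + Y²)
852*A(f, 1) = 852*√(1² + 2²) = 852*√(1 + 4) = 852*√5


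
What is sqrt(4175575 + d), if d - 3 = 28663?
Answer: sqrt(4204241) ≈ 2050.4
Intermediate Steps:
d = 28666 (d = 3 + 28663 = 28666)
sqrt(4175575 + d) = sqrt(4175575 + 28666) = sqrt(4204241)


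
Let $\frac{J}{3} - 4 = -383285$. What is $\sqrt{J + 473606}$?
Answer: $i \sqrt{676237} \approx 822.34 i$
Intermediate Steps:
$J = -1149843$ ($J = 12 + 3 \left(-383285\right) = 12 - 1149855 = -1149843$)
$\sqrt{J + 473606} = \sqrt{-1149843 + 473606} = \sqrt{-676237} = i \sqrt{676237}$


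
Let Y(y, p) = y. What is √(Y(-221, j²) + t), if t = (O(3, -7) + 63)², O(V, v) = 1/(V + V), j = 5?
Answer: √135685/6 ≈ 61.392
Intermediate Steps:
O(V, v) = 1/(2*V)
t = 143641/36 (t = ((½)/3 + 63)² = ((½)*(⅓) + 63)² = (⅙ + 63)² = (379/6)² = 143641/36 ≈ 3990.0)
√(Y(-221, j²) + t) = √(-221 + 143641/36) = √(135685/36) = √135685/6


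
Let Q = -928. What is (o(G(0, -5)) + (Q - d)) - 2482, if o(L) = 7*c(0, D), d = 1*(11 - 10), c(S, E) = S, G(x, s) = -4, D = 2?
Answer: -3411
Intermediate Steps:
d = 1 (d = 1*1 = 1)
o(L) = 0 (o(L) = 7*0 = 0)
(o(G(0, -5)) + (Q - d)) - 2482 = (0 + (-928 - 1*1)) - 2482 = (0 + (-928 - 1)) - 2482 = (0 - 929) - 2482 = -929 - 2482 = -3411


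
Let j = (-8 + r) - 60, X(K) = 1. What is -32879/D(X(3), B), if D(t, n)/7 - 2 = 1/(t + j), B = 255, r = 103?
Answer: -169092/73 ≈ -2316.3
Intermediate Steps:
j = 35 (j = (-8 + 103) - 60 = 95 - 60 = 35)
D(t, n) = 14 + 7/(35 + t) (D(t, n) = 14 + 7/(t + 35) = 14 + 7/(35 + t))
-32879/D(X(3), B) = -32879*(35 + 1)/(7*(71 + 2*1)) = -32879*36/(7*(71 + 2)) = -32879/(7*(1/36)*73) = -32879/511/36 = -32879*36/511 = -169092/73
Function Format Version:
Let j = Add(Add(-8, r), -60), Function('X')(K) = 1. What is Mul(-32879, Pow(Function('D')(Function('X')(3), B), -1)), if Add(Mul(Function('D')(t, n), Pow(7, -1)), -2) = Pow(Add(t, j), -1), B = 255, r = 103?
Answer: Rational(-169092, 73) ≈ -2316.3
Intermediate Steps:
j = 35 (j = Add(Add(-8, 103), -60) = Add(95, -60) = 35)
Function('D')(t, n) = Add(14, Mul(7, Pow(Add(35, t), -1))) (Function('D')(t, n) = Add(14, Mul(7, Pow(Add(t, 35), -1))) = Add(14, Mul(7, Pow(Add(35, t), -1))))
Mul(-32879, Pow(Function('D')(Function('X')(3), B), -1)) = Mul(-32879, Pow(Mul(7, Pow(Add(35, 1), -1), Add(71, Mul(2, 1))), -1)) = Mul(-32879, Pow(Mul(7, Pow(36, -1), Add(71, 2)), -1)) = Mul(-32879, Pow(Mul(7, Rational(1, 36), 73), -1)) = Mul(-32879, Pow(Rational(511, 36), -1)) = Mul(-32879, Rational(36, 511)) = Rational(-169092, 73)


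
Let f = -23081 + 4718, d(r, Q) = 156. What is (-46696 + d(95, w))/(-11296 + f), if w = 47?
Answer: 46540/29659 ≈ 1.5692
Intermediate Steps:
f = -18363
(-46696 + d(95, w))/(-11296 + f) = (-46696 + 156)/(-11296 - 18363) = -46540/(-29659) = -46540*(-1/29659) = 46540/29659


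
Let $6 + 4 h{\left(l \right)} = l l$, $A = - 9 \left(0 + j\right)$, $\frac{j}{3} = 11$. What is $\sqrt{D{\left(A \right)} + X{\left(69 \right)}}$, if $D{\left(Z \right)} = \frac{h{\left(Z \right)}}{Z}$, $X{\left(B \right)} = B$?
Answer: $\frac{i \sqrt{22847}}{66} \approx 2.2902 i$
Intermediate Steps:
$j = 33$ ($j = 3 \cdot 11 = 33$)
$A = -297$ ($A = - 9 \left(0 + 33\right) = \left(-9\right) 33 = -297$)
$h{\left(l \right)} = - \frac{3}{2} + \frac{l^{2}}{4}$ ($h{\left(l \right)} = - \frac{3}{2} + \frac{l l}{4} = - \frac{3}{2} + \frac{l^{2}}{4}$)
$D{\left(Z \right)} = \frac{- \frac{3}{2} + \frac{Z^{2}}{4}}{Z}$
$\sqrt{D{\left(A \right)} + X{\left(69 \right)}} = \sqrt{\frac{-6 + \left(-297\right)^{2}}{4 \left(-297\right)} + 69} = \sqrt{\frac{1}{4} \left(- \frac{1}{297}\right) \left(-6 + 88209\right) + 69} = \sqrt{\frac{1}{4} \left(- \frac{1}{297}\right) 88203 + 69} = \sqrt{- \frac{29401}{396} + 69} = \sqrt{- \frac{2077}{396}} = \frac{i \sqrt{22847}}{66}$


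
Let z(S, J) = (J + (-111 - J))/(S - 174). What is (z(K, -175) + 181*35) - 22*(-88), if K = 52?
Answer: 1009173/122 ≈ 8271.9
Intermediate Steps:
z(S, J) = -111/(-174 + S)
(z(K, -175) + 181*35) - 22*(-88) = (-111/(-174 + 52) + 181*35) - 22*(-88) = (-111/(-122) + 6335) + 1936 = (-111*(-1/122) + 6335) + 1936 = (111/122 + 6335) + 1936 = 772981/122 + 1936 = 1009173/122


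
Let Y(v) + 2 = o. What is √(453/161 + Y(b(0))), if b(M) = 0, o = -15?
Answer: 2*I*√91931/161 ≈ 3.7665*I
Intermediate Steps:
Y(v) = -17 (Y(v) = -2 - 15 = -17)
√(453/161 + Y(b(0))) = √(453/161 - 17) = √(-2284/161) = 2*I*√91931/161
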